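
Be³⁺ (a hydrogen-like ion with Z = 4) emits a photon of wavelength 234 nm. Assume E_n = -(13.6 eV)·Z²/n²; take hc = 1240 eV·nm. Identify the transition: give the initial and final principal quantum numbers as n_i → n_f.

n_i = 8, n_f = 5

The photon energy is ΔE = hc/λ = 1240 / 234 = 5.299 eV.
With Z = 4, ΔE = 217.6 × (1/n_f² − 1/n_i²), so 1/n_f² − 1/n_i² = 0.02435.
Trying n_f = 5 gives 1/n_i² = 0.01565, i.e. n_i ≈ 8; this pair matches.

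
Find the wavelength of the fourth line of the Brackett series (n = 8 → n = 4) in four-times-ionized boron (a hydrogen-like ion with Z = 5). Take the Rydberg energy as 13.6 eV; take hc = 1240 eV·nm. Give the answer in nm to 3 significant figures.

The Brackett series terminates on n_f = 4; the fourth line has n_i = 4+4 = 8.
ΔE = 340.0 × (1/4² − 1/8²) = 15.94 eV.
λ = 1240 / 15.94 = 77.8 nm.

77.8 nm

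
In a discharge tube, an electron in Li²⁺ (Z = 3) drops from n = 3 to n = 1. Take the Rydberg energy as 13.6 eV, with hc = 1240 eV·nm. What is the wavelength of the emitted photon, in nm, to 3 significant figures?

11.4 nm

For Z = 3 the level energies scale as Z², so the effective Rydberg energy is 13.6 × 9 = 122.4 eV.
ΔE = 122.4 × (1/1² − 1/3²) = 122.4 × 0.8889 = 108.8 eV.
λ = hc/ΔE = 1240 / 108.8 = 11.4 nm.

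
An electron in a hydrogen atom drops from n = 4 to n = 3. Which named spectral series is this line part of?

The series is set by the lower level: n_f = 3 is the Paschen series.

Paschen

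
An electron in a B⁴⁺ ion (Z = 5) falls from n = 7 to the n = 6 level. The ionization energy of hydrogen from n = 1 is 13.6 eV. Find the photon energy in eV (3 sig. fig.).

2.51 eV

The Bohr energies scale as Z², so for Z = 5: E_n = −340.0/n² eV.
E_7 = −340.0/49 = −6.939 eV and E_6 = −340.0/36 = −9.444 eV.
The photon energy is |E_7 − E_6| = 2.51 eV.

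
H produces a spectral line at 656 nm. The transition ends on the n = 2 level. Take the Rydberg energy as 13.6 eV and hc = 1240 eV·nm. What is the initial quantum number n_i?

The photon energy is ΔE = hc/λ = 1240 / 656 = 1.890 eV.
With Z = 1, ΔE = 13.60 × (1/n_f² − 1/n_i²), so 1/n_f² − 1/n_i² = 0.1390.
With n_f = 2: 1/n_i² = 1/4 − 0.1390 = 0.1110, so n_i ≈ 3.00.

n_i = 3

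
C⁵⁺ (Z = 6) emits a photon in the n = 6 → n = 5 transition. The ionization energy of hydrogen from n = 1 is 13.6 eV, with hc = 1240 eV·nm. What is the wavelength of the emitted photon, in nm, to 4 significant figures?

207.2 nm

For Z = 6 the level energies scale as Z², so the effective Rydberg energy is 13.6 × 36 = 489.6 eV.
ΔE = 489.6 × (1/5² − 1/6²) = 489.6 × 0.01222 = 5.984 eV.
λ = hc/ΔE = 1240 / 5.984 = 207.2 nm.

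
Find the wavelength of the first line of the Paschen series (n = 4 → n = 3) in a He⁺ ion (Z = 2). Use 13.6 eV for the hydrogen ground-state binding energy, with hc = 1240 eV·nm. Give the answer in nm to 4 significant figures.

468.9 nm

The Paschen series terminates on n_f = 3; the first line has n_i = 3+1 = 4.
ΔE = 54.40 × (1/3² − 1/4²) = 2.644 eV.
λ = 1240 / 2.644 = 468.9 nm.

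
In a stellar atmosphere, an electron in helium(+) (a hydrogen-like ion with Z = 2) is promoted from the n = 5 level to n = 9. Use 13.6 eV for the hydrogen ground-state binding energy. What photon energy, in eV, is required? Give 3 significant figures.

1.50 eV

The Bohr energies scale as Z², so for Z = 2: E_n = −54.40/n² eV.
E_9 = −54.40/81 = −0.6716 eV and E_5 = −54.40/25 = −2.176 eV.
The photon energy is |E_9 − E_5| = 1.50 eV.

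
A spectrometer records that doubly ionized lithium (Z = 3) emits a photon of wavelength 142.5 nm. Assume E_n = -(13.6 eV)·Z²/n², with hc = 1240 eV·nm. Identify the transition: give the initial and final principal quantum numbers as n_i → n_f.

n_i = 5, n_f = 3

The photon energy is ΔE = hc/λ = 1240 / 142.5 = 8.702 eV.
With Z = 3, ΔE = 122.4 × (1/n_f² − 1/n_i²), so 1/n_f² − 1/n_i² = 0.07109.
Trying n_f = 3 gives 1/n_i² = 0.04002, i.e. n_i ≈ 5; this pair matches.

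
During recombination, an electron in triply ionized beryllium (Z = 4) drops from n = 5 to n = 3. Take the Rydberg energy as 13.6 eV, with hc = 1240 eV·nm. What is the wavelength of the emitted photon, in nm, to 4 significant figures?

For Z = 4 the level energies scale as Z², so the effective Rydberg energy is 13.6 × 16 = 217.6 eV.
ΔE = 217.6 × (1/3² − 1/5²) = 217.6 × 0.07111 = 15.47 eV.
λ = hc/ΔE = 1240 / 15.47 = 80.14 nm.

80.14 nm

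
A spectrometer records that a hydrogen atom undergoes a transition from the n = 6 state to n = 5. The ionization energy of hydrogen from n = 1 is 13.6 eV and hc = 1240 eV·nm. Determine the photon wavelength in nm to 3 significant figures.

7460 nm

ΔE = 13.60 × (1/5² − 1/6²) = 13.60 × 0.01222 = 0.1662 eV.
λ = hc/ΔE = 1240 / 0.1662 = 7460 nm.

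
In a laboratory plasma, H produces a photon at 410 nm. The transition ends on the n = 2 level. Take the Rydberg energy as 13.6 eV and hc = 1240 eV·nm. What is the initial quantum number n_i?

n_i = 6

The photon energy is ΔE = hc/λ = 1240 / 410 = 3.024 eV.
With Z = 1, ΔE = 13.60 × (1/n_f² − 1/n_i²), so 1/n_f² − 1/n_i² = 0.2224.
With n_f = 2: 1/n_i² = 1/4 − 0.2224 = 0.02762, so n_i ≈ 6.02.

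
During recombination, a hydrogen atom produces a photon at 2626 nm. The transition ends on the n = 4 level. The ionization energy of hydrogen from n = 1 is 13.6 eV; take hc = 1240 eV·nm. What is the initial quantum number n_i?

The photon energy is ΔE = hc/λ = 1240 / 2626 = 0.4722 eV.
With Z = 1, ΔE = 13.60 × (1/n_f² − 1/n_i²), so 1/n_f² − 1/n_i² = 0.03472.
With n_f = 4: 1/n_i² = 1/16 − 0.03472 = 0.02778, so n_i ≈ 6.00.

n_i = 6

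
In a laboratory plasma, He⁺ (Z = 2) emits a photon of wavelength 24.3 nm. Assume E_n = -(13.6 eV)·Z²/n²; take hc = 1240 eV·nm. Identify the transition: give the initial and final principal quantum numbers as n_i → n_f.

n_i = 4, n_f = 1

The photon energy is ΔE = hc/λ = 1240 / 24.3 = 51.03 eV.
With Z = 2, ΔE = 54.40 × (1/n_f² − 1/n_i²), so 1/n_f² − 1/n_i² = 0.9380.
Trying n_f = 1 gives 1/n_i² = 0.06197, i.e. n_i ≈ 4; this pair matches.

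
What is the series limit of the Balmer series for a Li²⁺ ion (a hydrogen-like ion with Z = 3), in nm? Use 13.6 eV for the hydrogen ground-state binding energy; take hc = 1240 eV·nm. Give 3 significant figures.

40.5 nm

The Balmer series has lower level n_f = 2; the series limit corresponds to n_i → ∞.
ΔE_max = 13.6 × 9 / 2² = 30.60 eV.
λ_min = 1240 / 30.60 = 40.5 nm.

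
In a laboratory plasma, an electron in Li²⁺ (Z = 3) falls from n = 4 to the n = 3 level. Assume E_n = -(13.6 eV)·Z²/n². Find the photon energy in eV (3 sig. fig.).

The Bohr energies scale as Z², so for Z = 3: E_n = −122.4/n² eV.
E_4 = −122.4/16 = −7.650 eV and E_3 = −122.4/9 = −13.60 eV.
The photon energy is |E_4 − E_3| = 5.95 eV.

5.95 eV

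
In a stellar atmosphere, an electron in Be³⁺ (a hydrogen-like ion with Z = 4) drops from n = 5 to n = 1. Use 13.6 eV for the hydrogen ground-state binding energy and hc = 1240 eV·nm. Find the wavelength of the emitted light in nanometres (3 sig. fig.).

5.94 nm

For Z = 4 the level energies scale as Z², so the effective Rydberg energy is 13.6 × 16 = 217.6 eV.
ΔE = 217.6 × (1/1² − 1/5²) = 217.6 × 0.9600 = 208.9 eV.
λ = hc/ΔE = 1240 / 208.9 = 5.94 nm.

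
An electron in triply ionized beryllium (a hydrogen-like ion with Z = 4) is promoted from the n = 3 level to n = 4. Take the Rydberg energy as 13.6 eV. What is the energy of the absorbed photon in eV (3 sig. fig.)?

10.6 eV

The Bohr energies scale as Z², so for Z = 4: E_n = −217.6/n² eV.
E_4 = −217.6/16 = −13.60 eV and E_3 = −217.6/9 = −24.18 eV.
The photon energy is |E_4 − E_3| = 10.6 eV.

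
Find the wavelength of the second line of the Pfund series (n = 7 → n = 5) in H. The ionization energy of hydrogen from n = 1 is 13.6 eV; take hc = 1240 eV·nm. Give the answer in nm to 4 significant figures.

4654 nm

The Pfund series terminates on n_f = 5; the second line has n_i = 5+2 = 7.
ΔE = 13.60 × (1/5² − 1/7²) = 0.2664 eV.
λ = 1240 / 0.2664 = 4654 nm.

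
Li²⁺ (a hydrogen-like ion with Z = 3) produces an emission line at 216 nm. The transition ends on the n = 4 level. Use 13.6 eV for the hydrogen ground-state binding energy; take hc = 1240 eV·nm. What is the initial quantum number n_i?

n_i = 8

The photon energy is ΔE = hc/λ = 1240 / 216 = 5.741 eV.
With Z = 3, ΔE = 122.4 × (1/n_f² − 1/n_i²), so 1/n_f² − 1/n_i² = 0.04690.
With n_f = 4: 1/n_i² = 1/16 − 0.04690 = 0.01560, so n_i ≈ 8.01.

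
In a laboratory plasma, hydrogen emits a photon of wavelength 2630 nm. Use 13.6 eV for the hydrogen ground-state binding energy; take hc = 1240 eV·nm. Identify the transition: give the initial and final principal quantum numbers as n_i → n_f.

n_i = 6, n_f = 4

The photon energy is ΔE = hc/λ = 1240 / 2630 = 0.4715 eV.
With Z = 1, ΔE = 13.60 × (1/n_f² − 1/n_i²), so 1/n_f² − 1/n_i² = 0.03467.
Trying n_f = 4 gives 1/n_i² = 0.02783, i.e. n_i ≈ 6; this pair matches.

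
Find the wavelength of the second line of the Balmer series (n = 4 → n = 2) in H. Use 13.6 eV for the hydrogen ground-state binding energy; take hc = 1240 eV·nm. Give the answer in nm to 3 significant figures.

The Balmer series terminates on n_f = 2; the second line has n_i = 2+2 = 4.
ΔE = 13.60 × (1/2² − 1/4²) = 2.550 eV.
λ = 1240 / 2.550 = 486 nm.

486 nm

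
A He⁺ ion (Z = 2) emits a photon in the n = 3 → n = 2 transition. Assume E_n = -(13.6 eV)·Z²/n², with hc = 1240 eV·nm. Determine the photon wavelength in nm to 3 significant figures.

For Z = 2 the level energies scale as Z², so the effective Rydberg energy is 13.6 × 4 = 54.40 eV.
ΔE = 54.40 × (1/2² − 1/3²) = 54.40 × 0.1389 = 7.556 eV.
λ = hc/ΔE = 1240 / 7.556 = 164 nm.

164 nm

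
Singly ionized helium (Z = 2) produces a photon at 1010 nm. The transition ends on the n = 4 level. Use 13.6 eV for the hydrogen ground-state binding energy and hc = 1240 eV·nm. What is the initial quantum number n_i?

The photon energy is ΔE = hc/λ = 1240 / 1010 = 1.228 eV.
With Z = 2, ΔE = 54.40 × (1/n_f² − 1/n_i²), so 1/n_f² − 1/n_i² = 0.02257.
With n_f = 4: 1/n_i² = 1/16 − 0.02257 = 0.03993, so n_i ≈ 5.00.

n_i = 5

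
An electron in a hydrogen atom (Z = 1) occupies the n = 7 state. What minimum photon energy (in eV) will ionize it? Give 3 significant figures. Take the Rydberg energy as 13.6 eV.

E_7 = −13.60/49 = −0.278 eV, so ionization (to E = 0) requires 0.278 eV.

0.278 eV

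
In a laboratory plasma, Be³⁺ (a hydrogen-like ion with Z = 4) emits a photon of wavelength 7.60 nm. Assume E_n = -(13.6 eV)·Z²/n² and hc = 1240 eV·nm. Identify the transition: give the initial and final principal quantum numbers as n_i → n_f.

The photon energy is ΔE = hc/λ = 1240 / 7.60 = 163.2 eV.
With Z = 4, ΔE = 217.6 × (1/n_f² − 1/n_i²), so 1/n_f² − 1/n_i² = 0.7498.
Trying n_f = 1 gives 1/n_i² = 0.2502, i.e. n_i ≈ 2; this pair matches.

n_i = 2, n_f = 1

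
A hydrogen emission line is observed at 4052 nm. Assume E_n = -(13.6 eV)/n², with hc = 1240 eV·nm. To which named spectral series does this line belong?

Brackett

ΔE = 1240/4052 = 0.3060 eV.
This matches 13.6 × (1/4² − 1/5²), so n_f = 4: the Brackett series.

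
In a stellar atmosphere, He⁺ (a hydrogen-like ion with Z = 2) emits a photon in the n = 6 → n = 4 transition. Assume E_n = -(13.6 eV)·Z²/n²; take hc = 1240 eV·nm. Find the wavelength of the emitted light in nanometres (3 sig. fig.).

For Z = 2 the level energies scale as Z², so the effective Rydberg energy is 13.6 × 4 = 54.40 eV.
ΔE = 54.40 × (1/4² − 1/6²) = 54.40 × 0.03472 = 1.889 eV.
λ = hc/ΔE = 1240 / 1.889 = 656 nm.

656 nm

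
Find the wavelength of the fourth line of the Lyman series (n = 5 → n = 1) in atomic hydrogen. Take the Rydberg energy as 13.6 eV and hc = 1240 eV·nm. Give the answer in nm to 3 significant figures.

95.0 nm

The Lyman series terminates on n_f = 1; the fourth line has n_i = 1+4 = 5.
ΔE = 13.60 × (1/1² − 1/5²) = 13.06 eV.
λ = 1240 / 13.06 = 95.0 nm.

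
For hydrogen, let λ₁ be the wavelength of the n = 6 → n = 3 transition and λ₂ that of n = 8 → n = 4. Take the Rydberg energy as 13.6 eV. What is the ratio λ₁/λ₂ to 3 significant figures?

λ ∝ 1/ΔE ∝ 1/(1/n_f² − 1/n_i²), and the Z² and hc factors cancel in the ratio.
λ₁/λ₂ = (1/4² − 1/8²)/(1/3² − 1/6²) = 0.04688/0.08333 = 0.563.

0.563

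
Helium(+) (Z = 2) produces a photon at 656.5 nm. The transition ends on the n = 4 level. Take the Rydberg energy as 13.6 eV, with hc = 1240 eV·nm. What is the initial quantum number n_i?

The photon energy is ΔE = hc/λ = 1240 / 656.5 = 1.889 eV.
With Z = 2, ΔE = 54.40 × (1/n_f² − 1/n_i²), so 1/n_f² − 1/n_i² = 0.03472.
With n_f = 4: 1/n_i² = 1/16 − 0.03472 = 0.02778, so n_i ≈ 6.00.

n_i = 6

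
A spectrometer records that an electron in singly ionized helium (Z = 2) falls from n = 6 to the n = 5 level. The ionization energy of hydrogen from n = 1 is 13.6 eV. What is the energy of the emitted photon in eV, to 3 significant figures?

The Bohr energies scale as Z², so for Z = 2: E_n = −54.40/n² eV.
E_6 = −54.40/36 = −1.511 eV and E_5 = −54.40/25 = −2.176 eV.
The photon energy is |E_6 − E_5| = 0.665 eV.

0.665 eV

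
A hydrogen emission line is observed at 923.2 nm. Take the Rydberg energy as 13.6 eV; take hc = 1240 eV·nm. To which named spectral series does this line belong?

Paschen

ΔE = 1240/923.2 = 1.343 eV.
This matches 13.6 × (1/3² − 1/9²), so n_f = 3: the Paschen series.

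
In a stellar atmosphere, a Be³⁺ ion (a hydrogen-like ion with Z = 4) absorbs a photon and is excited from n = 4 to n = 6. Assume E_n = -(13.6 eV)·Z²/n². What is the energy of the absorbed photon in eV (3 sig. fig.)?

7.56 eV

The Bohr energies scale as Z², so for Z = 4: E_n = −217.6/n² eV.
E_6 = −217.6/36 = −6.044 eV and E_4 = −217.6/16 = −13.60 eV.
The photon energy is |E_6 − E_4| = 7.56 eV.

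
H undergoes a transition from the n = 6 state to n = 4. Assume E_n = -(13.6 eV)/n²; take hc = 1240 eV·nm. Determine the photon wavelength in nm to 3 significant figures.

2630 nm

ΔE = 13.60 × (1/4² − 1/6²) = 13.60 × 0.03472 = 0.4722 eV.
λ = hc/ΔE = 1240 / 0.4722 = 2630 nm.
This line belongs to the Brackett series.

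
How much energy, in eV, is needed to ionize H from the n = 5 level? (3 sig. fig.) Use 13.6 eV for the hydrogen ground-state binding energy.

0.544 eV

E_5 = −13.60/25 = −0.544 eV, so ionization (to E = 0) requires 0.544 eV.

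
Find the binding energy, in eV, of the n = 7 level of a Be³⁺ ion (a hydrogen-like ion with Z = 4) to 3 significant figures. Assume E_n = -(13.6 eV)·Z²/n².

4.44 eV

E_n = −13.6 Z²/n² = −217.6/n² eV for Z = 4.
E_7 = −217.6/49 = −4.44 eV, so ionization (to E = 0) requires 4.44 eV.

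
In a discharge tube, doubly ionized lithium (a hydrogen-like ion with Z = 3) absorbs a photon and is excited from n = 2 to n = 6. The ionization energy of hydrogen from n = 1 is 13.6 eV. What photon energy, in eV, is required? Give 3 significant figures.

The Bohr energies scale as Z², so for Z = 3: E_n = −122.4/n² eV.
E_6 = −122.4/36 = −3.400 eV and E_2 = −122.4/4 = −30.60 eV.
The photon energy is |E_6 − E_2| = 27.2 eV.

27.2 eV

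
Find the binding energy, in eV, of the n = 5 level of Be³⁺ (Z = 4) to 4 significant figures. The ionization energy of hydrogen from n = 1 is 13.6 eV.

8.704 eV

E_n = −13.6 Z²/n² = −217.6/n² eV for Z = 4.
E_5 = −217.6/25 = −8.704 eV, so ionization (to E = 0) requires 8.704 eV.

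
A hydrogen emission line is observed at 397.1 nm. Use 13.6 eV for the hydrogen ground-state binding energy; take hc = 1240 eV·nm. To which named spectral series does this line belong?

Balmer

ΔE = 1240/397.1 = 3.123 eV.
This matches 13.6 × (1/2² − 1/7²), so n_f = 2: the Balmer series.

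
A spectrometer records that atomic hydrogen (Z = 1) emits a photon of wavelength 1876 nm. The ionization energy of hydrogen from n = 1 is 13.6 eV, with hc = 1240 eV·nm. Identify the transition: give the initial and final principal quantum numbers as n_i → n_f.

n_i = 4, n_f = 3

The photon energy is ΔE = hc/λ = 1240 / 1876 = 0.6610 eV.
With Z = 1, ΔE = 13.60 × (1/n_f² − 1/n_i²), so 1/n_f² − 1/n_i² = 0.04860.
Trying n_f = 3 gives 1/n_i² = 0.06251, i.e. n_i ≈ 4; this pair matches.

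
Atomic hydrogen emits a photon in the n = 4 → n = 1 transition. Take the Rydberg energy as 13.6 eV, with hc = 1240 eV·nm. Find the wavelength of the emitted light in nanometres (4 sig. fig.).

97.25 nm

ΔE = 13.60 × (1/1² − 1/4²) = 13.60 × 0.9375 = 12.75 eV.
λ = hc/ΔE = 1240 / 12.75 = 97.25 nm.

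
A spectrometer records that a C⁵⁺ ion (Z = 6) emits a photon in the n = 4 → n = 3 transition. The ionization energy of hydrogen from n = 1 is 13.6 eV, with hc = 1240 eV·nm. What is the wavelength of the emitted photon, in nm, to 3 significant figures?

52.1 nm

For Z = 6 the level energies scale as Z², so the effective Rydberg energy is 13.6 × 36 = 489.6 eV.
ΔE = 489.6 × (1/3² − 1/4²) = 489.6 × 0.04861 = 23.80 eV.
λ = hc/ΔE = 1240 / 23.80 = 52.1 nm.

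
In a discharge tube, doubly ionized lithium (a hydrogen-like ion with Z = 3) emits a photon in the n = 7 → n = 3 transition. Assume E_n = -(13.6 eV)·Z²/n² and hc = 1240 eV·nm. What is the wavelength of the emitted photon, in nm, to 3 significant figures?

112 nm

For Z = 3 the level energies scale as Z², so the effective Rydberg energy is 13.6 × 9 = 122.4 eV.
ΔE = 122.4 × (1/3² − 1/7²) = 122.4 × 0.09070 = 11.10 eV.
λ = hc/ΔE = 1240 / 11.10 = 112 nm.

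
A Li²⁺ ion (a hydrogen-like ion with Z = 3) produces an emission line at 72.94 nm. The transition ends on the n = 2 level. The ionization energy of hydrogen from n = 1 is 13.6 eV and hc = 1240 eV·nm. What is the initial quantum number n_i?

n_i = 3

The photon energy is ΔE = hc/λ = 1240 / 72.94 = 17.00 eV.
With Z = 3, ΔE = 122.4 × (1/n_f² − 1/n_i²), so 1/n_f² − 1/n_i² = 0.1389.
With n_f = 2: 1/n_i² = 1/4 − 0.1389 = 0.1111, so n_i ≈ 3.00.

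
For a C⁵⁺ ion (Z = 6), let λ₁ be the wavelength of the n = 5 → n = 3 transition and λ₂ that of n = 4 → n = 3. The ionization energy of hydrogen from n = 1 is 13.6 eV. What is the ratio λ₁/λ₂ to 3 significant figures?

0.684

λ ∝ 1/ΔE ∝ 1/(1/n_f² − 1/n_i²), and the Z² and hc factors cancel in the ratio.
λ₁/λ₂ = (1/3² − 1/4²)/(1/3² − 1/5²) = 0.04861/0.07111 = 0.684.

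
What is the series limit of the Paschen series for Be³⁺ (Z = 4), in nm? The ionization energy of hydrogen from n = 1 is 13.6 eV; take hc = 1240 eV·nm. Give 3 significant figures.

The Paschen series has lower level n_f = 3; the series limit corresponds to n_i → ∞.
ΔE_max = 13.6 × 16 / 3² = 24.18 eV.
λ_min = 1240 / 24.18 = 51.3 nm.

51.3 nm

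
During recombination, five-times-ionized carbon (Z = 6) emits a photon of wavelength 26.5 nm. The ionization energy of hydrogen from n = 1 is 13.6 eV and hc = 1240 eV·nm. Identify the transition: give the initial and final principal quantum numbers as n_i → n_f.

The photon energy is ΔE = hc/λ = 1240 / 26.5 = 46.79 eV.
With Z = 6, ΔE = 489.6 × (1/n_f² − 1/n_i²), so 1/n_f² − 1/n_i² = 0.09557.
Trying n_f = 3 gives 1/n_i² = 0.01554, i.e. n_i ≈ 8; this pair matches.

n_i = 8, n_f = 3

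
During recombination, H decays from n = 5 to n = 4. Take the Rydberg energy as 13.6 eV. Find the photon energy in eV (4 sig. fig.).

0.3060 eV

E_5 = −13.60/25 = −0.5440 eV and E_4 = −13.60/16 = −0.8500 eV.
The photon energy is |E_5 − E_4| = 0.3060 eV.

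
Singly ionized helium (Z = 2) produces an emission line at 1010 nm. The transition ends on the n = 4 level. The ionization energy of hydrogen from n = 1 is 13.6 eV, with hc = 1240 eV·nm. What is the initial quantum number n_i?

n_i = 5

The photon energy is ΔE = hc/λ = 1240 / 1010 = 1.228 eV.
With Z = 2, ΔE = 54.40 × (1/n_f² − 1/n_i²), so 1/n_f² − 1/n_i² = 0.02257.
With n_f = 4: 1/n_i² = 1/16 − 0.02257 = 0.03993, so n_i ≈ 5.00.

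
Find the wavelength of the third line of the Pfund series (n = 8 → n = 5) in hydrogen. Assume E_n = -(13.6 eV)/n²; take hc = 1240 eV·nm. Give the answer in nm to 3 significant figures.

3740 nm

The Pfund series terminates on n_f = 5; the third line has n_i = 5+3 = 8.
ΔE = 13.60 × (1/5² − 1/8²) = 0.3315 eV.
λ = 1240 / 0.3315 = 3740 nm.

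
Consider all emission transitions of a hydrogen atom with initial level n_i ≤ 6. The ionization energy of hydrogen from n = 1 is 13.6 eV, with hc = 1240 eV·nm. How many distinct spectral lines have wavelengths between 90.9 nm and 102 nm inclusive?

Enumerate all n_i → n_f pairs with 1 ≤ n_f < n_i ≤ 6 and compute λ = 1240 / [13.6·1·(1/n_f² − 1/n_i²)].
Lines falling in [90.9, 102] nm: 6→1 (93.78 nm), 5→1 (94.98 nm), 4→1 (97.25 nm).

3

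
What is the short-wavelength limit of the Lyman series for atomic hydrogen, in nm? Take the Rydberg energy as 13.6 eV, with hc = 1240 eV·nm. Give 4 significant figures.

91.18 nm

The Lyman series has lower level n_f = 1; the series limit corresponds to n_i → ∞.
ΔE_max = 13.6 × 1 / 1² = 13.60 eV.
λ_min = 1240 / 13.60 = 91.18 nm.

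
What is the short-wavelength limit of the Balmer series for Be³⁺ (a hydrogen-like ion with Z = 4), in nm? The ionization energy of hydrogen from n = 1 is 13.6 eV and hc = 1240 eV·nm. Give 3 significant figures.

The Balmer series has lower level n_f = 2; the series limit corresponds to n_i → ∞.
ΔE_max = 13.6 × 16 / 2² = 54.40 eV.
λ_min = 1240 / 54.40 = 22.8 nm.

22.8 nm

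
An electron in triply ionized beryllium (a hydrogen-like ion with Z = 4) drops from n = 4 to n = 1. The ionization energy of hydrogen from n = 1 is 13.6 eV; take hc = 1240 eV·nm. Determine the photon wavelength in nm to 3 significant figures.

6.08 nm

For Z = 4 the level energies scale as Z², so the effective Rydberg energy is 13.6 × 16 = 217.6 eV.
ΔE = 217.6 × (1/1² − 1/4²) = 217.6 × 0.9375 = 204.0 eV.
λ = hc/ΔE = 1240 / 204.0 = 6.08 nm.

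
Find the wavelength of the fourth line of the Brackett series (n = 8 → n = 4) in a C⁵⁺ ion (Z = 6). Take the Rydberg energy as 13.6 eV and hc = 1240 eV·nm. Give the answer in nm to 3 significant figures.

The Brackett series terminates on n_f = 4; the fourth line has n_i = 4+4 = 8.
ΔE = 489.6 × (1/4² − 1/8²) = 22.95 eV.
λ = 1240 / 22.95 = 54.0 nm.

54.0 nm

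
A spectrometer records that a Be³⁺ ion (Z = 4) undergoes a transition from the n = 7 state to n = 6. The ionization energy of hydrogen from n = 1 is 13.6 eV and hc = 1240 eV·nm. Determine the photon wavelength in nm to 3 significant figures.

For Z = 4 the level energies scale as Z², so the effective Rydberg energy is 13.6 × 16 = 217.6 eV.
ΔE = 217.6 × (1/6² − 1/7²) = 217.6 × 0.007370 = 1.604 eV.
λ = hc/ΔE = 1240 / 1.604 = 773 nm.

773 nm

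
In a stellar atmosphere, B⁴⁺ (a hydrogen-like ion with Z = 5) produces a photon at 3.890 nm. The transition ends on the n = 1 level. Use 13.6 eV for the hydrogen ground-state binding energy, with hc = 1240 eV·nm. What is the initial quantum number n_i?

The photon energy is ΔE = hc/λ = 1240 / 3.890 = 318.8 eV.
With Z = 5, ΔE = 340.0 × (1/n_f² − 1/n_i²), so 1/n_f² − 1/n_i² = 0.9375.
With n_f = 1: 1/n_i² = 1/1 − 0.9375 = 0.06245, so n_i ≈ 4.00.

n_i = 4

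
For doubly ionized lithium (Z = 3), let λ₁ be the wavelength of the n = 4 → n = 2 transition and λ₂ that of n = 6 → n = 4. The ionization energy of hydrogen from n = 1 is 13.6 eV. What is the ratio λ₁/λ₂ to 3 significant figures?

0.185

λ ∝ 1/ΔE ∝ 1/(1/n_f² − 1/n_i²), and the Z² and hc factors cancel in the ratio.
λ₁/λ₂ = (1/4² − 1/6²)/(1/2² − 1/4²) = 0.03472/0.1875 = 0.185.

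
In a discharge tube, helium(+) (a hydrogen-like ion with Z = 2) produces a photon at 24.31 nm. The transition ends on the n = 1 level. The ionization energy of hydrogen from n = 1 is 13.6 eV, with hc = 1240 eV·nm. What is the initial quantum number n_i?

The photon energy is ΔE = hc/λ = 1240 / 24.31 = 51.01 eV.
With Z = 2, ΔE = 54.40 × (1/n_f² − 1/n_i²), so 1/n_f² − 1/n_i² = 0.9376.
With n_f = 1: 1/n_i² = 1/1 − 0.9376 = 0.06236, so n_i ≈ 4.00.

n_i = 4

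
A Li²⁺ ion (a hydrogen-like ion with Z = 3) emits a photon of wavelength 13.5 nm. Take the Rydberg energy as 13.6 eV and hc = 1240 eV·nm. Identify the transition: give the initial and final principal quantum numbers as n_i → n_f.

The photon energy is ΔE = hc/λ = 1240 / 13.5 = 91.85 eV.
With Z = 3, ΔE = 122.4 × (1/n_f² − 1/n_i²), so 1/n_f² − 1/n_i² = 0.7504.
Trying n_f = 1 gives 1/n_i² = 0.2496, i.e. n_i ≈ 2; this pair matches.

n_i = 2, n_f = 1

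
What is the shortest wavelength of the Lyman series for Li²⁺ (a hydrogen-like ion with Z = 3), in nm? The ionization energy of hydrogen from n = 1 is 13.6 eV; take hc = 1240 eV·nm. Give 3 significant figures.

The Lyman series has lower level n_f = 1; the series limit corresponds to n_i → ∞.
ΔE_max = 13.6 × 9 / 1² = 122.4 eV.
λ_min = 1240 / 122.4 = 10.1 nm.

10.1 nm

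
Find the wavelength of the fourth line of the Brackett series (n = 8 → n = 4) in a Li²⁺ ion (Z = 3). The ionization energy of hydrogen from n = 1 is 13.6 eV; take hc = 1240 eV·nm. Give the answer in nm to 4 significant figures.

The Brackett series terminates on n_f = 4; the fourth line has n_i = 4+4 = 8.
ΔE = 122.4 × (1/4² − 1/8²) = 5.738 eV.
λ = 1240 / 5.738 = 216.1 nm.

216.1 nm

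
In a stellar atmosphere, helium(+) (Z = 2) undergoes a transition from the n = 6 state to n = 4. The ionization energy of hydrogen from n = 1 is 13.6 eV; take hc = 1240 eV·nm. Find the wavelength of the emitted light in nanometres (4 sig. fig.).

For Z = 2 the level energies scale as Z², so the effective Rydberg energy is 13.6 × 4 = 54.40 eV.
ΔE = 54.40 × (1/4² − 1/6²) = 54.40 × 0.03472 = 1.889 eV.
λ = hc/ΔE = 1240 / 1.889 = 656.5 nm.

656.5 nm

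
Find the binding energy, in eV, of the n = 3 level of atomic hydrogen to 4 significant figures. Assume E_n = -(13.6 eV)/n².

1.511 eV

E_3 = −13.60/9 = −1.511 eV, so ionization (to E = 0) requires 1.511 eV.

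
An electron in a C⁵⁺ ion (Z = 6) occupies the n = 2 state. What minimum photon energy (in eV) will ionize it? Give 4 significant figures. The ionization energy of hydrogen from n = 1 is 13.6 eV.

E_n = −13.6 Z²/n² = −489.6/n² eV for Z = 6.
E_2 = −489.6/4 = −122.4 eV, so ionization (to E = 0) requires 122.4 eV.

122.4 eV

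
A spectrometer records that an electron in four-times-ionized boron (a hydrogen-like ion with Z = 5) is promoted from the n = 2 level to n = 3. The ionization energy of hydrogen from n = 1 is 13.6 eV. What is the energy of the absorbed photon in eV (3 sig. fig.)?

The Bohr energies scale as Z², so for Z = 5: E_n = −340.0/n² eV.
E_3 = −340.0/9 = −37.78 eV and E_2 = −340.0/4 = −85.00 eV.
The photon energy is |E_3 − E_2| = 47.2 eV.

47.2 eV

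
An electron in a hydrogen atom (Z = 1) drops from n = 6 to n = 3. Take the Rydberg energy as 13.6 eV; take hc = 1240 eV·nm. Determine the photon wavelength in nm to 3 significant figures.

1090 nm

ΔE = 13.60 × (1/3² − 1/6²) = 13.60 × 0.08333 = 1.133 eV.
λ = hc/ΔE = 1240 / 1.133 = 1090 nm.
This line belongs to the Paschen series.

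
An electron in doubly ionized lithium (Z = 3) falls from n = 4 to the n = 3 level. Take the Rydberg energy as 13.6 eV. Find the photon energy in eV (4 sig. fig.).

5.950 eV

The Bohr energies scale as Z², so for Z = 3: E_n = −122.4/n² eV.
E_4 = −122.4/16 = −7.650 eV and E_3 = −122.4/9 = −13.60 eV.
The photon energy is |E_4 − E_3| = 5.950 eV.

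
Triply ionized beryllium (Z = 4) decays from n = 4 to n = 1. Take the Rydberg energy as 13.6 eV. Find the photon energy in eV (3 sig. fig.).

The Bohr energies scale as Z², so for Z = 4: E_n = −217.6/n² eV.
E_4 = −217.6/16 = −13.60 eV and E_1 = −217.6/1 = −217.6 eV.
The photon energy is |E_4 − E_1| = 204 eV.

204 eV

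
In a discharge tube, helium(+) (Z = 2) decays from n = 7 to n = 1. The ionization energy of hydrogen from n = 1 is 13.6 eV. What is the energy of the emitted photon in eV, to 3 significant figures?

53.3 eV

The Bohr energies scale as Z², so for Z = 2: E_n = −54.40/n² eV.
E_7 = −54.40/49 = −1.110 eV and E_1 = −54.40/1 = −54.40 eV.
The photon energy is |E_7 − E_1| = 53.3 eV.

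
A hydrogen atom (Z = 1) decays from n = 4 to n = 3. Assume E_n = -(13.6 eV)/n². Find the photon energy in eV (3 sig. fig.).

E_4 = −13.60/16 = −0.8500 eV and E_3 = −13.60/9 = −1.511 eV.
The photon energy is |E_4 − E_3| = 0.661 eV.

0.661 eV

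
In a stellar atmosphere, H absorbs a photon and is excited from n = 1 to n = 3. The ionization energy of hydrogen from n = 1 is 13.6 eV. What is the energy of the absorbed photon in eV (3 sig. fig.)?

12.1 eV

E_3 = −13.60/9 = −1.511 eV and E_1 = −13.60/1 = −13.60 eV.
The photon energy is |E_3 − E_1| = 12.1 eV.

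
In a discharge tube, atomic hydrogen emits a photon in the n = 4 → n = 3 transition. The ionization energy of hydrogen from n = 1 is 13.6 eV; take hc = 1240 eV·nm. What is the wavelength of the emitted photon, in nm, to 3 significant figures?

1880 nm

ΔE = 13.60 × (1/3² − 1/4²) = 13.60 × 0.04861 = 0.6611 eV.
λ = hc/ΔE = 1240 / 0.6611 = 1880 nm.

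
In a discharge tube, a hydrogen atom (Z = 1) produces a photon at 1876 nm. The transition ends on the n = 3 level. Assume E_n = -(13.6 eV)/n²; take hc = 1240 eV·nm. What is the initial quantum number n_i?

n_i = 4

The photon energy is ΔE = hc/λ = 1240 / 1876 = 0.6610 eV.
With Z = 1, ΔE = 13.60 × (1/n_f² − 1/n_i²), so 1/n_f² − 1/n_i² = 0.04860.
With n_f = 3: 1/n_i² = 1/9 − 0.04860 = 0.06251, so n_i ≈ 4.00.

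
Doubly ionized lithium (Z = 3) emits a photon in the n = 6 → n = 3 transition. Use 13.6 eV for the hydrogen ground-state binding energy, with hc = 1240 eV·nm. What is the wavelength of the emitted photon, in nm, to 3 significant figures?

For Z = 3 the level energies scale as Z², so the effective Rydberg energy is 13.6 × 9 = 122.4 eV.
ΔE = 122.4 × (1/3² − 1/6²) = 122.4 × 0.08333 = 10.20 eV.
λ = hc/ΔE = 1240 / 10.20 = 122 nm.

122 nm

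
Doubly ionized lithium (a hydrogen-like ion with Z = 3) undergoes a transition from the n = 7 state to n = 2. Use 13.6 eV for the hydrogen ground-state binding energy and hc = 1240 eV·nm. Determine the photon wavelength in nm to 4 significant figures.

44.12 nm

For Z = 3 the level energies scale as Z², so the effective Rydberg energy is 13.6 × 9 = 122.4 eV.
ΔE = 122.4 × (1/2² − 1/7²) = 122.4 × 0.2296 = 28.10 eV.
λ = hc/ΔE = 1240 / 28.10 = 44.12 nm.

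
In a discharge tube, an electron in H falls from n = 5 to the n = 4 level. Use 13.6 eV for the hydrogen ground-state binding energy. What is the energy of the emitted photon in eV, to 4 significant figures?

E_5 = −13.60/25 = −0.5440 eV and E_4 = −13.60/16 = −0.8500 eV.
The photon energy is |E_5 − E_4| = 0.3060 eV.

0.3060 eV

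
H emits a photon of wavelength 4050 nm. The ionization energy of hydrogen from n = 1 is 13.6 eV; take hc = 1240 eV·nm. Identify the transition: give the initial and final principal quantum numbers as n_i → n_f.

The photon energy is ΔE = hc/λ = 1240 / 4050 = 0.3062 eV.
With Z = 1, ΔE = 13.60 × (1/n_f² − 1/n_i²), so 1/n_f² − 1/n_i² = 0.02251.
Trying n_f = 4 gives 1/n_i² = 0.03999, i.e. n_i ≈ 5; this pair matches.

n_i = 5, n_f = 4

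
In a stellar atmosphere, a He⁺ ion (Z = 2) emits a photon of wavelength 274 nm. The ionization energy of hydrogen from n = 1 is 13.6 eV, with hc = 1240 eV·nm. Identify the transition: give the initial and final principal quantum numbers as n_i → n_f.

n_i = 6, n_f = 3

The photon energy is ΔE = hc/λ = 1240 / 274 = 4.526 eV.
With Z = 2, ΔE = 54.40 × (1/n_f² − 1/n_i²), so 1/n_f² − 1/n_i² = 0.08319.
Trying n_f = 3 gives 1/n_i² = 0.02792, i.e. n_i ≈ 6; this pair matches.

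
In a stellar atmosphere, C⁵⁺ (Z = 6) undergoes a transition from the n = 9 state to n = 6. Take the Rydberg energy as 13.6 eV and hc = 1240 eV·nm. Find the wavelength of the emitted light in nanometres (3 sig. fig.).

164 nm

For Z = 6 the level energies scale as Z², so the effective Rydberg energy is 13.6 × 36 = 489.6 eV.
ΔE = 489.6 × (1/6² − 1/9²) = 489.6 × 0.01543 = 7.556 eV.
λ = hc/ΔE = 1240 / 7.556 = 164 nm.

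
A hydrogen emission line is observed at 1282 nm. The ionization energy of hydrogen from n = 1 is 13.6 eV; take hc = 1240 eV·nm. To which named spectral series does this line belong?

ΔE = 1240/1282 = 0.9672 eV.
This matches 13.6 × (1/3² − 1/5²), so n_f = 3: the Paschen series.

Paschen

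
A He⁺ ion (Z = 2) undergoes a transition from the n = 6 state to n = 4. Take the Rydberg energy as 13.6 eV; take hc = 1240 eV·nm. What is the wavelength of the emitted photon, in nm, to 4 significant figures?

656.5 nm

For Z = 2 the level energies scale as Z², so the effective Rydberg energy is 13.6 × 4 = 54.40 eV.
ΔE = 54.40 × (1/4² − 1/6²) = 54.40 × 0.03472 = 1.889 eV.
λ = hc/ΔE = 1240 / 1.889 = 656.5 nm.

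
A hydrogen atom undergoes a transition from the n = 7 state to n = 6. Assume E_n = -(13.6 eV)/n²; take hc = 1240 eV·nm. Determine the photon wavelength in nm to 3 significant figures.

ΔE = 13.60 × (1/6² − 1/7²) = 13.60 × 0.007370 = 0.1002 eV.
λ = hc/ΔE = 1240 / 0.1002 = 12400 nm.

12400 nm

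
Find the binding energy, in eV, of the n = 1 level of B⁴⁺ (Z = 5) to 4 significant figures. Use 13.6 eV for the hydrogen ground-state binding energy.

340.0 eV

E_n = −13.6 Z²/n² = −340.0/n² eV for Z = 5.
E_1 = −340.0/1 = −340.0 eV, so ionization (to E = 0) requires 340.0 eV.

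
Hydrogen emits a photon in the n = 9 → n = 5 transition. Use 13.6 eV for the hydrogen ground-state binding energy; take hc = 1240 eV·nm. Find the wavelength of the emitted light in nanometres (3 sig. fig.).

ΔE = 13.60 × (1/5² − 1/9²) = 13.60 × 0.02765 = 0.3761 eV.
λ = hc/ΔE = 1240 / 0.3761 = 3300 nm.

3300 nm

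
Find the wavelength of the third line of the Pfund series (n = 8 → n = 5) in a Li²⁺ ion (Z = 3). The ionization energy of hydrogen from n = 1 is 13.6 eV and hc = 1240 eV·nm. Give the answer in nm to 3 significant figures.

The Pfund series terminates on n_f = 5; the third line has n_i = 5+3 = 8.
ΔE = 122.4 × (1/5² − 1/8²) = 2.984 eV.
λ = 1240 / 2.984 = 416 nm.

416 nm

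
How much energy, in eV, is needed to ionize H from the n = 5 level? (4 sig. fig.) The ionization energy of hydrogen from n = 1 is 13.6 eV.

E_5 = −13.60/25 = −0.5440 eV, so ionization (to E = 0) requires 0.5440 eV.

0.5440 eV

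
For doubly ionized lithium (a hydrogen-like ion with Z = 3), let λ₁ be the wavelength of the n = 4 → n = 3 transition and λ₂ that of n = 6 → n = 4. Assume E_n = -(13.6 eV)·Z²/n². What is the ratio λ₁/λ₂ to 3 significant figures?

0.714

λ ∝ 1/ΔE ∝ 1/(1/n_f² − 1/n_i²), and the Z² and hc factors cancel in the ratio.
λ₁/λ₂ = (1/4² − 1/6²)/(1/3² − 1/4²) = 0.03472/0.04861 = 0.714.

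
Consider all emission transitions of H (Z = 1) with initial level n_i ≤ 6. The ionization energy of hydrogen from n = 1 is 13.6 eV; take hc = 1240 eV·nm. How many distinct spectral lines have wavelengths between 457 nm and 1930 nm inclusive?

5

Enumerate all n_i → n_f pairs with 1 ≤ n_f < n_i ≤ 6 and compute λ = 1240 / [13.6·1·(1/n_f² − 1/n_i²)].
Lines falling in [457, 1930] nm: 4→2 (486.3 nm), 3→2 (656.5 nm), 6→3 (1094 nm), 5→3 (1282 nm), 4→3 (1876 nm).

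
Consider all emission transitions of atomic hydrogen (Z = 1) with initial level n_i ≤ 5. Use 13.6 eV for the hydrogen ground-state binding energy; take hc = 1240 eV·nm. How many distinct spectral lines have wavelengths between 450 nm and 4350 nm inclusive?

5

Enumerate all n_i → n_f pairs with 1 ≤ n_f < n_i ≤ 5 and compute λ = 1240 / [13.6·1·(1/n_f² − 1/n_i²)].
Lines falling in [450, 4350] nm: 4→2 (486.3 nm), 3→2 (656.5 nm), 5→3 (1282 nm), 4→3 (1876 nm), 5→4 (4052 nm).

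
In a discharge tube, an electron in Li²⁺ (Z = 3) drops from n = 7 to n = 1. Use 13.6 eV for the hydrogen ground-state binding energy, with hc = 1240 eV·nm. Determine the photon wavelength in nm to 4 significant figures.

For Z = 3 the level energies scale as Z², so the effective Rydberg energy is 13.6 × 9 = 122.4 eV.
ΔE = 122.4 × (1/1² − 1/7²) = 122.4 × 0.9796 = 119.9 eV.
λ = hc/ΔE = 1240 / 119.9 = 10.34 nm.

10.34 nm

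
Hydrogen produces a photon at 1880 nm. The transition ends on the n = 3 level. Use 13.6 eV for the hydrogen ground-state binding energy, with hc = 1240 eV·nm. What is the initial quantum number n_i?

n_i = 4

The photon energy is ΔE = hc/λ = 1240 / 1880 = 0.6596 eV.
With Z = 1, ΔE = 13.60 × (1/n_f² − 1/n_i²), so 1/n_f² − 1/n_i² = 0.04850.
With n_f = 3: 1/n_i² = 1/9 − 0.04850 = 0.06261, so n_i ≈ 4.00.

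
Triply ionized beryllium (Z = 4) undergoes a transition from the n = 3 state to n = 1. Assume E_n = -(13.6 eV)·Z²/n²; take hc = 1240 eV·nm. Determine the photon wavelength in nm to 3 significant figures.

6.41 nm

For Z = 4 the level energies scale as Z², so the effective Rydberg energy is 13.6 × 16 = 217.6 eV.
ΔE = 217.6 × (1/1² − 1/3²) = 217.6 × 0.8889 = 193.4 eV.
λ = hc/ΔE = 1240 / 193.4 = 6.41 nm.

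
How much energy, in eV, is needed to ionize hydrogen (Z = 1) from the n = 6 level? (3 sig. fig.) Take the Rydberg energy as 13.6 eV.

0.378 eV

E_6 = −13.60/36 = −0.378 eV, so ionization (to E = 0) requires 0.378 eV.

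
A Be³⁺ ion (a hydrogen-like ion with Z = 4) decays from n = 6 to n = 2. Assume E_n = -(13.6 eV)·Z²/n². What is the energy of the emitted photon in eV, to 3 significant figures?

The Bohr energies scale as Z², so for Z = 4: E_n = −217.6/n² eV.
E_6 = −217.6/36 = −6.044 eV and E_2 = −217.6/4 = −54.40 eV.
The photon energy is |E_6 − E_2| = 48.4 eV.

48.4 eV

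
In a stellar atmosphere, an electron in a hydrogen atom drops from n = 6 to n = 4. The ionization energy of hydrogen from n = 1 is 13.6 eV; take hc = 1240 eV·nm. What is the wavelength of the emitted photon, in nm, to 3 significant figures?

2630 nm

ΔE = 13.60 × (1/4² − 1/6²) = 13.60 × 0.03472 = 0.4722 eV.
λ = hc/ΔE = 1240 / 0.4722 = 2630 nm.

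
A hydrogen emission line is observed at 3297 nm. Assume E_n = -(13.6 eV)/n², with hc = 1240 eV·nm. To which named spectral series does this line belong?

Pfund

ΔE = 1240/3297 = 0.3761 eV.
This matches 13.6 × (1/5² − 1/9²), so n_f = 5: the Pfund series.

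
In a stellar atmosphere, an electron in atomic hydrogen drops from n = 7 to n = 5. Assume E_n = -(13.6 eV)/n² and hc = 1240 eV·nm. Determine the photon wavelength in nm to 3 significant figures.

4650 nm

ΔE = 13.60 × (1/5² − 1/7²) = 13.60 × 0.01959 = 0.2664 eV.
λ = hc/ΔE = 1240 / 0.2664 = 4650 nm.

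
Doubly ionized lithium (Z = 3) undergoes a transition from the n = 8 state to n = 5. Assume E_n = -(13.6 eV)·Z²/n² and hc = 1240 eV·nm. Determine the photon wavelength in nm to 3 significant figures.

416 nm

For Z = 3 the level energies scale as Z², so the effective Rydberg energy is 13.6 × 9 = 122.4 eV.
ΔE = 122.4 × (1/5² − 1/8²) = 122.4 × 0.02438 = 2.984 eV.
λ = hc/ΔE = 1240 / 2.984 = 416 nm.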